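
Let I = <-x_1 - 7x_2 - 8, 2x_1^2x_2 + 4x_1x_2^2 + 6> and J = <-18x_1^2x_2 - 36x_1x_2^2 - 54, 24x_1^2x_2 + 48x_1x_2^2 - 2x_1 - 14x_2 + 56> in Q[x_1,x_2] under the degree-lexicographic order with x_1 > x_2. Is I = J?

Yes, the ideals are equal.

Equality of ideals is decidable: compute both reduced Gröbner bases (unique for the ordering) and check whether they agree.
Buchberger on the first generating set:
f_1 = -x_1 - 7x_2 - 8, LT = x_1.
f_2 = 2x_1^2x_2 + 4x_1x_2^2 + 6, LT = x_1^2x_2.

S(f_1,f_2): lcm = x_1^2x_2. S = 5x_1x_2^2 + 8x_1x_2 - 3.
  reduce S modulo (f_1, f_2):
  remainder -35x_2^3 - 96x_2^2 - 64x_2 - 3 ≠ 0; add g_3 = -35x_2^3 - 96x_2^2 - 64x_2 - 3 to the basis.

The other S-polynomials (S(f_1,g_3), S(f_2,g_3)) all reduce to 0 modulo the current basis, so we have a Gröbner basis.
Inter-reduce: drop elements whose leading term is divisible by another's, tail-reduce, and make monic.
Reduced Gröbner basis: {x_2^3 + 96/35x_2^2 + 64/35x_2 + 3/35, x_1 + 7x_2 + 8}.

Buchberger on the second generating set:
h_1 = -18x_1^2x_2 - 36x_1x_2^2 - 54, LT = x_1^2x_2.
h_2 = 24x_1^2x_2 + 48x_1x_2^2 - 2x_1 - 14x_2 + 56, LT = x_1^2x_2.

S(h_1,h_2): lcm = x_1^2x_2. S = 1/12x_1 + 7/12x_2 + 2/3.
  reduce S modulo (h_1, h_2):
  remainder 1/12x_1 + 7/12x_2 + 2/3 ≠ 0; add k_3 = 1/12x_1 + 7/12x_2 + 2/3 to the basis.

S(h_1,k_3): lcm = x_1^2x_2. S = -5x_1x_2^2 - 8x_1x_2 + 3.
  reduce S modulo (h_1, h_2, k_3):
  remainder 35x_2^3 + 96x_2^2 + 64x_2 + 3 ≠ 0; add k_4 = 35x_2^3 + 96x_2^2 + 64x_2 + 3 to the basis.

The other S-polynomials (S(h_2,k_3), S(h_1,k_4), S(h_2,k_4), S(k_3,k_4)) all reduce to 0 modulo the current basis, so we have a Gröbner basis.
Inter-reduce: drop elements whose leading term is divisible by another's, tail-reduce, and make monic.
Reduced Gröbner basis: {x_2^3 + 96/35x_2^2 + 64/35x_2 + 3/35, x_1 + 7x_2 + 8}.

These coincide, so the ideals are equal.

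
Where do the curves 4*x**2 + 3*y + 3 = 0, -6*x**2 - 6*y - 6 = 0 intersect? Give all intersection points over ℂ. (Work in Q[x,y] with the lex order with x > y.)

Compute a lex Gröbner basis by Buchberger's algorithm.
f_1 = 4*x**2 + 3*y + 3, LT = x**2.
f_2 = -6*x**2 - 6*y - 6, LT = x**2.

S(f_1,f_2): lcm = x**2. S = -1/4*y - 1/4.
  reduce S modulo (f_1, f_2):
  remainder -1/4*y - 1/4 ≠ 0; add h_3 = -1/4*y - 1/4 to the basis.

The other S-polynomials (S(f_1,h_3), S(f_2,h_3)) all reduce to 0 modulo the current basis, so we have a Gröbner basis.
Inter-reduce: drop elements whose leading term is divisible by another's, tail-reduce, and make monic.
Reduced Gröbner basis: {x**2, y + 1}.

Elimination: the polynomial y + 1 lies in the elimination ideal for y, so y ∈ {-1}. For each such y, the remaining basis elements (now univariate) give the rest of the solution.
  y = -1: the earlier basis element becomes x**2 = 0, giving x = 0 — point (0, -1).

{(0, -1)}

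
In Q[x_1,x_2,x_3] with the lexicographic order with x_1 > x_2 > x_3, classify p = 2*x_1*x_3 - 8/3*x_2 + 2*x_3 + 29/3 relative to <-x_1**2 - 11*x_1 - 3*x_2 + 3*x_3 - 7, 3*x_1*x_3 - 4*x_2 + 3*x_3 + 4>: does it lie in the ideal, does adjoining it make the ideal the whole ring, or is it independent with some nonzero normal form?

First compute the reduced Gröbner basis of I by Buchberger's algorithm.
f_1 = -x_1**2 - 11*x_1 - 3*x_2 + 3*x_3 - 7, LT = x_1**2.
f_2 = 3*x_1*x_3 - 4*x_2 + 3*x_3 + 4, LT = x_1*x_3.

S(f_1,f_2): lcm = x_1**2*x_3. S = 4/3*x_1*x_2 + 10*x_1*x_3 - 4/3*x_1 + 3*x_2*x_3 - 3*x_3**2 + 7*x_3.
  leading term x_1*x_2: no divisor's leading term divides it; move 4/3*x_1*x_2 to the remainder.
  leading term x_1*x_3: subtract (10/3)·f_2 from 10*x_1*x_3 - 4/3*x_1 + 3*x_2*x_3 - 3*x_3**2 + 7*x_3 → -4/3*x_1 + 3*x_2*x_3 + 40/3*x_2 - 3*x_3**2 - 3*x_3 - 40/3
  leading term x_1: no divisor's leading term divides it; move -4/3*x_1 to the remainder.
  leading term x_2*x_3: no divisor's leading term divides it; move 3*x_2*x_3 to the remainder.
  leading term x_2: no divisor's leading term divides it; move 40/3*x_2 to the remainder.
  leading term x_3**2: no divisor's leading term divides it; move -3*x_3**2 to the remainder.
  leading term x_3: no divisor's leading term divides it; move -3*x_3 to the remainder.
  leading term 1: no divisor's leading term divides it; move -40/3 to the remainder.
  remainder 4/3*x_1*x_2 - 4/3*x_1 + 3*x_2*x_3 + 40/3*x_2 - 3*x_3**2 - 3*x_3 - 40/3 ≠ 0; add h_3 = 4/3*x_1*x_2 - 4/3*x_1 + 3*x_2*x_3 + 40/3*x_2 - 3*x_3**2 - 3*x_3 - 40/3 to the basis.

S(f_2,h_3): lcm = x_1*x_2*x_3. S = x_1*x_3 - 4/3*x_2**2 - 9/4*x_2*x_3**2 - 9*x_2*x_3 + 4/3*x_2 + 9/4*x_3**3 + 9/4*x_3**2 + 10*x_3.
  leading term x_1*x_3: subtract (1/3)·f_2 from x_1*x_3 - 4/3*x_2**2 - 9/4*x_2*x_3**2 - 9*x_2*x_3 + 4/3*x_2 + 9/4*x_3**3 + 9/4*x_3**2 + 10*x_3 → -4/3*x_2**2 - 9/4*x_2*x_3**2 - 9*x_2*x_3 + 8/3*x_2 + 9/4*x_3**3 + 9/4*x_3**2 + 9*x_3 - 4/3
  leading term x_2**2: no divisor's leading term divides it; move -4/3*x_2**2 to the remainder.
  leading term x_2*x_3**2: no divisor's leading term divides it; move -9/4*x_2*x_3**2 to the remainder.
  leading term x_2*x_3: no divisor's leading term divides it; move -9*x_2*x_3 to the remainder.
  leading term x_2: no divisor's leading term divides it; move 8/3*x_2 to the remainder.
  leading term x_3**3: no divisor's leading term divides it; move 9/4*x_3**3 to the remainder.
  leading term x_3**2: no divisor's leading term divides it; move 9/4*x_3**2 to the remainder.
  leading term x_3: no divisor's leading term divides it; move 9*x_3 to the remainder.
  leading term 1: no divisor's leading term divides it; move -4/3 to the remainder.
  remainder -4/3*x_2**2 - 9/4*x_2*x_3**2 - 9*x_2*x_3 + 8/3*x_2 + 9/4*x_3**3 + 9/4*x_3**2 + 9*x_3 - 4/3 ≠ 0; add h_4 = -4/3*x_2**2 - 9/4*x_2*x_3**2 - 9*x_2*x_3 + 8/3*x_2 + 9/4*x_3**3 + 9/4*x_3**2 + 9*x_3 - 4/3 to the basis.

The other S-polynomials (S(f_1,h_3), S(f_1,h_4), S(f_2,h_4), S(h_3,h_4)) all reduce to 0 modulo the current basis, so we have a Gröbner basis.
Inter-reduce: drop elements whose leading term is divisible by another's, tail-reduce, and make monic.
Reduced Gröbner basis: {x_1**2 + 11*x_1 + 3*x_2 - 3*x_3 + 7, x_1*x_2 - x_1 + 9/4*x_2*x_3 + 10*x_2 - 9/4*x_3**2 - 9/4*x_3 - 10, x_1*x_3 - 4/3*x_2 + x_3 + 4/3, x_2**2 + 27/16*x_2*x_3**2 + 27/4*x_2*x_3 - 2*x_2 - 27/16*x_3**3 - 27/16*x_3**2 - 27/4*x_3 + 1}.
Label its elements g_1 = x_1**2 + 11*x_1 + 3*x_2 - 3*x_3 + 7, g_2 = x_1*x_2 - x_1 + 9/4*x_2*x_3 + 10*x_2 - 9/4*x_3**2 - 9/4*x_3 - 10, g_3 = x_1*x_3 - 4/3*x_2 + x_3 + 4/3, g_4 = x_2**2 + 27/16*x_2*x_3**2 + 27/4*x_2*x_3 - 2*x_2 - 27/16*x_3**3 - 27/16*x_3**2 - 27/4*x_3 + 1.

Reduce p = 2*x_1*x_3 - 8/3*x_2 + 2*x_3 + 29/3 modulo G:
  leading term x_1*x_3: subtract (2)·g_3 from 2*x_1*x_3 - 8/3*x_2 + 2*x_3 + 29/3 → 7
  leading term 1: no divisor's leading term divides it; move 7 to the remainder.
  normal form = 7.
The normal form is nonzero, so p ∉ I. Since p minus its normal form lies in I, I + (p) = I + (r) where r = 7; decide whether this ideal is the whole ring.
Here r = 7 is a nonzero constant, hence a unit: 1 ∈ I + (p), the Gröbner basis of I + (p) is {1}, and the enlarged system has no common solution — adjoining p is inconsistent.

The remainder on division by a Gröbner basis is unique — it is the normal form.

Adjoining 2*x_1*x_3 - 8/3*x_2 + 2*x_3 + 29/3 makes the ideal the whole ring: the system is inconsistent.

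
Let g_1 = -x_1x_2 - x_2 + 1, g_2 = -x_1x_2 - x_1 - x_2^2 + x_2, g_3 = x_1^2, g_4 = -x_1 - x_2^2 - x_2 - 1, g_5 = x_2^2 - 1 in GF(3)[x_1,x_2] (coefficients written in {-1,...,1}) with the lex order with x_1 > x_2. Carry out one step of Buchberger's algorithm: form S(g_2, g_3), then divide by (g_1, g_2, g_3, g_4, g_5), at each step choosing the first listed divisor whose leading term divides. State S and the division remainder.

lcm(LM(g_2), LM(g_3)) = x_1^2x_2.
S = (lcm/LT(g_2))·g_2 − (lcm/LT(g_3))·g_3 = x_1^2 + x_1x_2^2 - x_1x_2.
Reduce S modulo (g_1, g_2, g_3, g_4, g_5) in that order:
  leading term x_1^2: subtract (1)·g_3 from x_1^2 + x_1x_2^2 - x_1x_2 → x_1x_2^2 - x_1x_2
  leading term x_1x_2^2: subtract (-x_2)·g_1 from x_1x_2^2 - x_1x_2 → -x_1x_2 - x_2^2 + x_2
  leading term x_1x_2: subtract (1)·g_1 from -x_1x_2 - x_2^2 + x_2 → -x_2^2 - x_2 - 1
  leading term x_2^2: subtract (-1)·g_5 from -x_2^2 - x_2 - 1 → -x_2 + 1
  leading term x_2: no divisor's leading term divides it; move -x_2 to the remainder.
  leading term 1: no divisor's leading term divides it; move 1 to the remainder.
The remainder -x_2 + 1 is nonzero, so it would be added as the next basis element.

S(g_2, g_3) = x_1^2 + x_1x_2^2 - x_1x_2; remainder on division = -x_2 + 1.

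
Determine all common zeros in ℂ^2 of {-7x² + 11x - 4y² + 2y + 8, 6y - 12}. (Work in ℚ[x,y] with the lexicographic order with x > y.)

{(4/7, 2), (1, 2)}

Compute a lex Gröbner basis by Buchberger's algorithm.
f_1 = -7x² + 11x - 4y² + 2y + 8, LT = x².
f_2 = 6y - 12, LT = y.

The S-polynomials (S(f_1,f_2)) all reduce to 0 modulo the current basis, so we have a Gröbner basis.
Inter-reduce: drop elements whose leading term is divisible by another's, tail-reduce, and make monic.
Reduced Gröbner basis: {x² - 11/7x + 4/7, y - 2}.

Elimination: the polynomial y - 2 lies in the elimination ideal for y, so y ∈ {2}. For each such y, the remaining basis elements (now univariate) give the rest of the solution.
  y = 2: the earlier basis element becomes x² - 11/7x + 4/7 = 0, giving x = 4/7, 1 — points (4/7, 2), (1, 2).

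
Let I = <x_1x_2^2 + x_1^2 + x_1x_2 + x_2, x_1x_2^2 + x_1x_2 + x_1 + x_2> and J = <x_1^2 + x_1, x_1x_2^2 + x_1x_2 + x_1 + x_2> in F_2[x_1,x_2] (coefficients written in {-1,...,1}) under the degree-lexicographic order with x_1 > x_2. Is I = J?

Since reduced Gröbner bases are canonical representatives of ideals under a given ordering, it suffices to compute and compare them.
Buchberger on the first generating set:
f_1 = x_1x_2^2 + x_1^2 + x_1x_2 + x_2, LT = x_1x_2^2.
f_2 = x_1x_2^2 + x_1x_2 + x_1 + x_2, LT = x_1x_2^2.

S(f_1,f_2): lcm = x_1x_2^2. S = x_1^2 + x_1.
  reduce S modulo (f_1, f_2):
  remainder x_1^2 + x_1 ≠ 0; add g_3 = x_1^2 + x_1 to the basis.

S(f_1,g_3): lcm = x_1^2x_2^2. S = x_1^3 + x_1^2x_2 + x_1x_2^2 + x_1x_2.
  reduce S modulo (f_1, f_2, g_3):
  remainder x_1x_2 + x_2 ≠ 0; add g_4 = x_1x_2 + x_2 to the basis.

S(f_1,g_4): lcm = x_1x_2^2. S = x_1^2 + x_1x_2 + x_2^2 + x_2.
  reduce S modulo (f_1, f_2, g_3, g_4):
  remainder x_2^2 + x_1 ≠ 0; add g_5 = x_2^2 + x_1 to the basis.

The other S-polynomials (S(f_2,g_3), S(f_2,g_4), S(g_3,g_4), S(f_1,g_5), S(f_2,g_5), S(g_3,g_5), S(g_4,g_5)) all reduce to 0 modulo the current basis, so we have a Gröbner basis.
Inter-reduce: drop elements whose leading term is divisible by another's, tail-reduce, and make monic.
Reduced Gröbner basis: {x_1^2 + x_1, x_1x_2 + x_2, x_2^2 + x_1}.

Buchberger on the second generating set:
h_1 = x_1^2 + x_1, LT = x_1^2.
h_2 = x_1x_2^2 + x_1x_2 + x_1 + x_2, LT = x_1x_2^2.

S(h_1,h_2): lcm = x_1^2x_2^2. S = x_1^2x_2 + x_1x_2^2 + x_1^2 + x_1x_2.
  reduce S modulo (h_1, h_2):
  remainder x_1x_2 + x_2 ≠ 0; add k_3 = x_1x_2 + x_2 to the basis.

S(h_2,k_3): lcm = x_1x_2^2. S = x_1x_2 + x_2^2 + x_1 + x_2.
  reduce S modulo (h_1, h_2, k_3):
  remainder x_2^2 + x_1 ≠ 0; add k_4 = x_2^2 + x_1 to the basis.

The other S-polynomials (S(h_1,k_3), S(h_1,k_4), S(h_2,k_4), S(k_3,k_4)) all reduce to 0 modulo the current basis, so we have a Gröbner basis.
Inter-reduce: drop elements whose leading term is divisible by another's, tail-reduce, and make monic.
Reduced Gröbner basis: {x_1^2 + x_1, x_1x_2 + x_2, x_2^2 + x_1}.

The two bases agree; hence the ideals are identical.

Yes, the ideals are equal.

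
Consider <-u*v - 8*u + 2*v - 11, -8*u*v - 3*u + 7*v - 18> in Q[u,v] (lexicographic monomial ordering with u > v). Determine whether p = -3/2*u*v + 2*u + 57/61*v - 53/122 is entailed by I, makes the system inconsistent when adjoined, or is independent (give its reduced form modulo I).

First compute the reduced Gröbner basis of I by Buchberger's algorithm.
f_1 = -u*v - 8*u + 2*v - 11, LT = u*v.
f_2 = -8*u*v - 3*u + 7*v - 18, LT = u*v.

S(f_1,f_2): lcm = u*v. S = 61/8*u - 9/8*v + 35/4.
  reduce S modulo (f_1, f_2):
  remainder 61/8*u - 9/8*v + 35/4 ≠ 0; add h_3 = 61/8*u - 9/8*v + 35/4 to the basis.

S(f_1,h_3): lcm = u*v. S = 8*u + 9/61*v**2 - 192/61*v + 11.
  reduce S modulo (f_1, f_2, h_3):
  remainder 9/61*v**2 - 120/61*v + 111/61 ≠ 0; add h_4 = 9/61*v**2 - 120/61*v + 111/61 to the basis.

The other S-polynomials (S(f_2,h_3), S(f_1,h_4), S(f_2,h_4), S(h_3,h_4)) all reduce to 0 modulo the current basis, so we have a Gröbner basis.
Inter-reduce: drop elements whose leading term is divisible by another's, tail-reduce, and make monic.
Reduced Gröbner basis: {u - 9/61*v + 70/61, v**2 - 40/3*v + 37/3}.
Label its elements g_1 = u - 9/61*v + 70/61, g_2 = v**2 - 40/3*v + 37/3.

Reduce p = -3/2*u*v + 2*u + 57/61*v - 53/122 modulo G:
  leading term u*v: subtract (-3/2*v)·g_1 from -3/2*u*v + 2*u + 57/61*v - 53/122 → 2*u - 27/122*v**2 + 162/61*v - 53/122
  leading term u: subtract (2)·g_1 from 2*u - 27/122*v**2 + 162/61*v - 53/122 → -27/122*v**2 + 180/61*v - 333/122
  leading term v**2: subtract (-27/122)·g_2 from -27/122*v**2 + 180/61*v - 333/122 → 0
  normal form = 0.
Since the normal form is 0, p ∈ I.

-3/2*u*v + 2*u + 57/61*v - 53/122 lies in I (it reduces to 0).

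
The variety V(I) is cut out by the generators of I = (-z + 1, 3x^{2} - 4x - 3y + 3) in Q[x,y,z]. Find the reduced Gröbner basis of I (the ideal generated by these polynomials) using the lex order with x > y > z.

G = {x^{2} - \tfrac{4}{3}x - y + 1, z - 1}

f_1 = -z + 1, LT = z.
f_2 = 3x^{2} - 4x - 3y + 3, LT = x^{2}.

S(f_1,f_2): leading monomials are coprime, so the S-polynomial reduces to 0 (Buchberger's first criterion).
Every S-polynomial of the final basis reduces to 0, so we have a Gröbner basis.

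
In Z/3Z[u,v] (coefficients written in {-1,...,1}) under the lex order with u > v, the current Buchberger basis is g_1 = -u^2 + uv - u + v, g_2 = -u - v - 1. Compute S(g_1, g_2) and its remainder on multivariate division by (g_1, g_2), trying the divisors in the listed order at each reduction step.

S(g_1, g_2) = uv - v; remainder on division = -v^2 + v.

lcm(LM(g_1), LM(g_2)) = u^2.
S = (lcm/LT(g_1))·g_1 − (lcm/LT(g_2))·g_2 = uv - v.
Reduce S modulo (g_1, g_2) in that order:
  leading term uv: subtract (-v)·g_2 from uv - v → -v^2 + v
  leading term v^2: no divisor's leading term divides it; move -v^2 to the remainder.
  leading term v: no divisor's leading term divides it; move v to the remainder.
The remainder -v^2 + v is nonzero, so it would be added as the next basis element.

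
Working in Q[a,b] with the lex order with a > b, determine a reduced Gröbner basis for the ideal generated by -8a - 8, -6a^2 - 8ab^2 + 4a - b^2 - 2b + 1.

f_1 = -8a - 8, LT = a.
f_2 = -6a^2 - 8ab^2 + 4a - b^2 - 2b + 1, LT = a^2.

S(f_1,f_2): lcm = a^2. S = -4/3ab^2 + 5/3a - 1/6b^2 - 1/3b + 1/6.
  leading term ab^2: subtract (1/6b^2)·f_1 from -4/3ab^2 + 5/3a - 1/6b^2 - 1/3b + 1/6 → 5/3a + 7/6b^2 - 1/3b + 1/6
  leading term a: subtract (-5/24)·f_1 from 5/3a + 7/6b^2 - 1/3b + 1/6 → 7/6b^2 - 1/3b - 3/2
  leading term b^2: no divisor's leading term divides it; move 7/6b^2 to the remainder.
  leading term b: no divisor's leading term divides it; move -1/3b to the remainder.
  leading term 1: no divisor's leading term divides it; move -3/2 to the remainder.
  remainder 7/6b^2 - 1/3b - 3/2 ≠ 0; add g_3 = 7/6b^2 - 1/3b - 3/2 to the basis.

The other S-polynomials (S(f_1,g_3), S(f_2,g_3)) all reduce to 0 modulo the current basis, so we have a Gröbner basis.
Inter-reduce: drop elements whose leading term is divisible by another's, tail-reduce, and make monic.

G = {a + 1, b^2 - 2/7b - 9/7}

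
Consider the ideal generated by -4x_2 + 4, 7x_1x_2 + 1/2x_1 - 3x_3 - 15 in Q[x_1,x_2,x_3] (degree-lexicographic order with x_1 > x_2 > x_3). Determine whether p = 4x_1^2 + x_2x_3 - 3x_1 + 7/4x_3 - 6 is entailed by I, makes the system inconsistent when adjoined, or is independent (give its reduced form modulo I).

4x_1^2 + x_2x_3 - 3x_1 + 7/4x_3 - 6 is independent of I; its normal form modulo I is 16/25x_3^2 + 159/20x_3 + 4.

First compute the reduced Gröbner basis of I by Buchberger's algorithm.
f_1 = -4x_2 + 4, LT = x_2.
f_2 = 7x_1x_2 + 1/2x_1 - 3x_3 - 15, LT = x_1x_2.

S(f_1,f_2): lcm = x_1x_2. S = -15/14x_1 + 3/7x_3 + 15/7.
  leading term x_1: no divisor's leading term divides it; move -15/14x_1 to the remainder.
  leading term x_3: no divisor's leading term divides it; move 3/7x_3 to the remainder.
  leading term 1: no divisor's leading term divides it; move 15/7 to the remainder.
  remainder -15/14x_1 + 3/7x_3 + 15/7 ≠ 0; add h_3 = -15/14x_1 + 3/7x_3 + 15/7 to the basis.

S(f_1,h_3): leading monomials are coprime, so the S-polynomial reduces to 0 (Buchberger's first criterion).
S(f_2,h_3): lcm = x_1x_2. S = 2/5x_2x_3 + 1/14x_1 + 2x_2 - 3/7x_3 - 15/7.
  leading term x_2x_3: subtract (-1/10x_3)·f_1 from 2/5x_2x_3 + 1/14x_1 + 2x_2 - 3/7x_3 - 15/7 → 1/14x_1 + 2x_2 - 1/35x_3 - 15/7
  leading term x_1: subtract (-1/15)·h_3 from 1/14x_1 + 2x_2 - 1/35x_3 - 15/7 → 2x_2 - 2
  leading term x_2: subtract (-1/2)·f_1 from 2x_2 - 2 → 0
  remainder 0.

Every S-polynomial of the final basis reduces to 0, so we have a Gröbner basis.
Inter-reduce: drop elements whose leading term is divisible by another's, tail-reduce, and make monic.
Reduced Gröbner basis: {x_1 - 2/5x_3 - 2, x_2 - 1}.
Label its elements g_1 = x_1 - 2/5x_3 - 2, g_2 = x_2 - 1.

Reduce p = 4x_1^2 + x_2x_3 - 3x_1 + 7/4x_3 - 6 modulo G:
  leading term x_1^2: subtract (4x_1)·g_1 from 4x_1^2 + x_2x_3 - 3x_1 + 7/4x_3 - 6 → 8/5x_1x_3 + x_2x_3 + 5x_1 + 7/4x_3 - 6
  leading term x_1x_3: subtract (8/5x_3)·g_1 from 8/5x_1x_3 + x_2x_3 + 5x_1 + 7/4x_3 - 6 → x_2x_3 + 16/25x_3^2 + 5x_1 + 99/20x_3 - 6
  leading term x_2x_3: subtract (x_3)·g_2 from x_2x_3 + 16/25x_3^2 + 5x_1 + 99/20x_3 - 6 → 16/25x_3^2 + 5x_1 + 119/20x_3 - 6
  leading term x_3^2: no divisor's leading term divides it; move 16/25x_3^2 to the remainder.
  leading term x_1: subtract (5)·g_1 from 5x_1 + 119/20x_3 - 6 → 159/20x_3 + 4
  leading term x_3: no divisor's leading term divides it; move 159/20x_3 to the remainder.
  leading term 1: no divisor's leading term divides it; move 4 to the remainder.
  normal form = 16/25x_3^2 + 159/20x_3 + 4.
The normal form is nonzero, so p ∉ I. Since p minus its normal form lies in I, I + (p) = I + (r) where r = 16/25x_3^2 + 159/20x_3 + 4; decide whether this ideal is the whole ring.
Run Buchberger on G together with r (pairs among the g_i already reduce to 0 since G is a Gröbner basis):
g_1 = x_1 - 2/5x_3 - 2, LT = x_1.
g_2 = x_2 - 1, LT = x_2.
r = 16/25x_3^2 + 159/20x_3 + 4, LT = x_3^2.

S(g_1,g_2): leading monomials are coprime, so the S-polynomial reduces to 0 (Buchberger's first criterion).
S(g_1,r): leading monomials are coprime, so the S-polynomial reduces to 0 (Buchberger's first criterion).
S(g_2,r): leading monomials are coprime, so the S-polynomial reduces to 0 (Buchberger's first criterion).
Every S-polynomial of the final basis reduces to 0, so we have a Gröbner basis.
Inter-reduce: drop elements whose leading term is divisible by another's, tail-reduce, and make monic.
Reduced Gröbner basis: {x_3^2 + 795/64x_3 + 25/4, x_1 - 2/5x_3 - 2, x_2 - 1}.
The reduced Gröbner basis of I + (p) is {x_3^2 + 795/64x_3 + 25/4, x_1 - 2/5x_3 - 2, x_2 - 1} ≠ {1}, a proper ideal, so the enlarged system stays consistent: p is independent of I, with normal form 16/25x_3^2 + 159/20x_3 + 4.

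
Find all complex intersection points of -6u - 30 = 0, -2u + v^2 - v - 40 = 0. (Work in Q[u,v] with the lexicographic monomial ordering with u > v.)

Compute a lex Gröbner basis by Buchberger's algorithm.
f_1 = -6u - 30, LT = u.
f_2 = -2u + v^2 - v - 40, LT = u.

S(f_1,f_2): lcm = u. S = 1/2v^2 - 1/2v - 15.
  leading term v^2: no divisor's leading term divides it; move 1/2v^2 to the remainder.
  leading term v: no divisor's leading term divides it; move -1/2v to the remainder.
  leading term 1: no divisor's leading term divides it; move -15 to the remainder.
  remainder 1/2v^2 - 1/2v - 15 ≠ 0; add h_3 = 1/2v^2 - 1/2v - 15 to the basis.

The other S-polynomials (S(f_1,h_3), S(f_2,h_3)) all reduce to 0 modulo the current basis, so we have a Gröbner basis.
Inter-reduce: drop elements whose leading term is divisible by another's, tail-reduce, and make monic.
Reduced Gröbner basis: {u + 5, v^2 - v - 30}.

The lex basis is triangular: the last element involves only v. Solving v^2 - v - 30 = 0 gives v ∈ {-5, 6}; substituting each value into the earlier elements determines the remaining variables.
  v = -5: the earlier basis element becomes u + 5 = 0, giving u = -5 — point (-5, -5).
  v = 6: the earlier basis element becomes u + 5 = 0, giving u = -5 — point (-5, 6).
Check: every point annihilates each of the original generators.

{(-5, -5), (-5, 6)}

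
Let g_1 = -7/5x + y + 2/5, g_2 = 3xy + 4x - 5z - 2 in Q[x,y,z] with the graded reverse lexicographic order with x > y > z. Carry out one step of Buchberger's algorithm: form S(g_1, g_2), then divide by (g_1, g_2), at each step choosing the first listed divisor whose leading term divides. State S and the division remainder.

S(g_1, g_2) = -5/7y^2 - 4/3x - 2/7y + 5/3z + 2/3; remainder on division = -5/7y^2 - 26/21y + 5/3z + 2/7.

lcm(LM(g_1), LM(g_2)) = xy.
S = (lcm/LT(g_1))·g_1 − (lcm/LT(g_2))·g_2 = -5/7y^2 - 4/3x - 2/7y + 5/3z + 2/3.
Reduce S modulo (g_1, g_2) in that order:
  leading term y^2: no divisor's leading term divides it; move -5/7y^2 to the remainder.
  leading term x: subtract (20/21)·g_1 from -4/3x - 2/7y + 5/3z + 2/3 → -26/21y + 5/3z + 2/7
  leading term y: no divisor's leading term divides it; move -26/21y to the remainder.
  leading term z: no divisor's leading term divides it; move 5/3z to the remainder.
  leading term 1: no divisor's leading term divides it; move 2/7 to the remainder.
The remainder -5/7y^2 - 26/21y + 5/3z + 2/7 is nonzero, so it would be added as the next basis element.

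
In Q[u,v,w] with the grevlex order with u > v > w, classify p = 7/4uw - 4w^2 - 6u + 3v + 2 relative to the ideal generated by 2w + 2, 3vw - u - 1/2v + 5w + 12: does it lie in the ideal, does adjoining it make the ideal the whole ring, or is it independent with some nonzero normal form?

7/4uw - 4w^2 - 6u + 3v + 2 is independent of I; its normal form modulo I is 241/8v - 225/4.

First compute the reduced Gröbner basis of I by Buchberger's algorithm.
f_1 = 2w + 2, LT = w.
f_2 = 3vw - u - 1/2v + 5w + 12, LT = vw.

S(f_1,f_2): lcm = vw. S = 1/3u + 7/6v - 5/3w - 4.
  reduce S modulo (f_1, f_2):
  remainder 1/3u + 7/6v - 7/3 ≠ 0; add h_3 = 1/3u + 7/6v - 7/3 to the basis.

The other S-polynomials (S(f_1,h_3), S(f_2,h_3)) all reduce to 0 modulo the current basis, so we have a Gröbner basis.
Inter-reduce: drop elements whose leading term is divisible by another's, tail-reduce, and make monic.
Reduced Gröbner basis: {u + 7/2v - 7, w + 1}.
Label its elements g_1 = u + 7/2v - 7, g_2 = w + 1.

Reduce p = 7/4uw - 4w^2 - 6u + 3v + 2 modulo G:
  leading term uw: subtract (7/4w)·g_1 from 7/4uw - 4w^2 - 6u + 3v + 2 → -49/8vw - 4w^2 - 6u + 3v + 49/4w + 2
  leading term vw: subtract (-49/8v)·g_2 from -49/8vw - 4w^2 - 6u + 3v + 49/4w + 2 → -4w^2 - 6u + 73/8v + 49/4w + 2
  leading term w^2: subtract (-4w)·g_2 from -4w^2 - 6u + 73/8v + 49/4w + 2 → -6u + 73/8v + 65/4w + 2
  leading term u: subtract (-6)·g_1 from -6u + 73/8v + 65/4w + 2 → 241/8v + 65/4w - 40
  leading term v: no divisor's leading term divides it; move 241/8v to the remainder.
  leading term w: subtract (65/4)·g_2 from 65/4w - 40 → -225/4
  leading term 1: no divisor's leading term divides it; move -225/4 to the remainder.
  normal form = 241/8v - 225/4.
The normal form is nonzero, so p ∉ I. Since p minus its normal form lies in I, I + (p) = I + (r) where r = 241/8v - 225/4; decide whether this ideal is the whole ring.
Run Buchberger on G together with r (pairs among the g_i already reduce to 0 since G is a Gröbner basis):
g_1 = u + 7/2v - 7, LT = u.
g_2 = w + 1, LT = w.
r = 241/8v - 225/4, LT = v.

The S-polynomials (S(g_1,g_2), S(g_1,r), S(g_2,r)) all reduce to 0 modulo the current basis, so we have a Gröbner basis.
Inter-reduce: drop elements whose leading term is divisible by another's, tail-reduce, and make monic.
Reduced Gröbner basis: {u - 112/241, v - 450/241, w + 1}.
The reduced Gröbner basis of I + (p) is {u - 112/241, v - 450/241, w + 1} ≠ {1}, a proper ideal, so the enlarged system stays consistent: p is independent of I, with normal form 241/8v - 225/4.

Ideal membership is decidable via reduction modulo a Gröbner basis.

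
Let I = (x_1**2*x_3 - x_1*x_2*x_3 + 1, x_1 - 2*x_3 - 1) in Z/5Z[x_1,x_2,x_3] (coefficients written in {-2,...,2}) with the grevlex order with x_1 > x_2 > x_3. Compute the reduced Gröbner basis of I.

G = {x_2*x_3**2 - 2*x_3**3 - 2*x_2*x_3 - 2*x_3**2 + 2*x_3 + 2, x_1 - 2*x_3 - 1}

f_1 = x_1**2*x_3 - x_1*x_2*x_3 + 1, LT = x_1**2*x_3.
f_2 = x_1 - 2*x_3 - 1, LT = x_1.

S(f_1,f_2): lcm = x_1**2*x_3. S = -x_1*x_2*x_3 + 2*x_1*x_3**2 + x_1*x_3 + 1.
  reduce S modulo (f_1, f_2):
  remainder -2*x_2*x_3**2 - x_3**3 - x_2*x_3 - x_3**2 + x_3 + 1 ≠ 0; add g_3 = -2*x_2*x_3**2 - x_3**3 - x_2*x_3 - x_3**2 + x_3 + 1 to the basis.

The other S-polynomials (S(f_1,g_3), S(f_2,g_3)) all reduce to 0 modulo the current basis, so we have a Gröbner basis.
Inter-reduce: drop elements whose leading term is divisible by another's, tail-reduce, and make monic.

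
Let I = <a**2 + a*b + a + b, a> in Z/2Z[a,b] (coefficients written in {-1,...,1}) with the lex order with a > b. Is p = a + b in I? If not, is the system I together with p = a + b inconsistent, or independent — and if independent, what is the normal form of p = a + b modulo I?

a + b lies in I (it reduces to 0).

First compute the reduced Gröbner basis of I by Buchberger's algorithm.
f_1 = a**2 + a*b + a + b, LT = a**2.
f_2 = a, LT = a.

S(f_1,f_2): lcm = a**2. S = a*b + a + b.
  leading term a*b: subtract (b)·f_2 from a*b + a + b → a + b
  leading term a: subtract (1)·f_2 from a + b → b
  leading term b: no divisor's leading term divides it; move b to the remainder.
  remainder b ≠ 0; add h_3 = b to the basis.

The other S-polynomials (S(f_1,h_3), S(f_2,h_3)) all reduce to 0 modulo the current basis, so we have a Gröbner basis.
Inter-reduce: drop elements whose leading term is divisible by another's, tail-reduce, and make monic.
Reduced Gröbner basis: {a, b}.
Label its elements g_1 = a, g_2 = b.

Reduce p = a + b modulo G:
  leading term a: subtract (1)·g_1 from a + b → b
  leading term b: subtract (1)·g_2 from b → 0
  normal form = 0.
Since the normal form is 0, p ∈ I.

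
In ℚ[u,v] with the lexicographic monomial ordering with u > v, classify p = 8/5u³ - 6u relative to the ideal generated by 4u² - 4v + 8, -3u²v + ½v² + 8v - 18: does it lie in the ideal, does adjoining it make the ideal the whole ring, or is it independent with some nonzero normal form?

First compute the reduced Gröbner basis of I by Buchberger's algorithm.
f_1 = 4u² - 4v + 8, LT = u².
f_2 = -3u²v + ½v² + 8v - 18, LT = u²v.

S(f_1,f_2): lcm = u²v. S = -⅚v² + 14/3v - 6.
  reduce S modulo (f_1, f_2):
  remainder -⅚v² + 14/3v - 6 ≠ 0; add h_3 = -⅚v² + 14/3v - 6 to the basis.

The other S-polynomials (S(f_1,h_3), S(f_2,h_3)) all reduce to 0 modulo the current basis, so we have a Gröbner basis.
Inter-reduce: drop elements whose leading term is divisible by another's, tail-reduce, and make monic.
Reduced Gröbner basis: {u² - v + 2, v² - 28/5v + 36/5}.
Label its elements g_1 = u² - v + 2, g_2 = v² - 28/5v + 36/5.

Reduce p = 8/5u³ - 6u modulo G:
  leading term u³: subtract (8/5u)·g_1 from 8/5u³ - 6u → 8/5uv - 46/5u
  leading term uv: no divisor's leading term divides it; move 8/5uv to the remainder.
  leading term u: no divisor's leading term divides it; move -46/5u to the remainder.
  normal form = 8/5uv - 46/5u.
The normal form is nonzero, so p ∉ I. Since p minus its normal form lies in I, I + (p) = I + (r) where r = 8/5uv - 46/5u; decide whether this ideal is the whole ring.
Run Buchberger on G together with r (pairs among the g_i already reduce to 0 since G is a Gröbner basis):
g_1 = u² - v + 2, LT = u².
g_2 = v² - 28/5v + 36/5, LT = v².
r = 8/5uv - 46/5u, LT = uv.

S(g_1,r): lcm = u²v. S = 23/4u² - v² + 2v.
  reduce S modulo (g_1, g_2, r):
  remainder 43/20v - 43/10 ≠ 0; add m_4 = 43/20v - 43/10 to the basis.

S(g_2,r): lcm = uv². S = 3/20uv + 36/5u.
  reduce S modulo (g_1, g_2, r, m_4):
  remainder 129/16u ≠ 0; add m_5 = 129/16u to the basis.

The other S-polynomials (S(g_1,g_2), S(g_1,m_4), S(g_2,m_4), S(r,m_4), S(g_1,m_5), S(g_2,m_5), S(r,m_5), S(m_4,m_5)) all reduce to 0 modulo the current basis, so we have a Gröbner basis.
Inter-reduce: drop elements whose leading term is divisible by another's, tail-reduce, and make monic.
Reduced Gröbner basis: {u, v - 2}.
The reduced Gröbner basis of I + (p) is {u, v - 2} ≠ {1}, a proper ideal, so the enlarged system stays consistent: p is independent of I, with normal form 8/5uv - 46/5u.

Ideal membership is decidable via reduction modulo a Gröbner basis.

8/5u³ - 6u is independent of I; its normal form modulo I is 8/5uv - 46/5u.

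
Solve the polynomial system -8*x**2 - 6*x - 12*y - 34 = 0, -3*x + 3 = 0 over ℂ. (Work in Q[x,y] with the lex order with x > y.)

Compute a lex Gröbner basis by Buchberger's algorithm.
f_1 = -8*x**2 - 6*x - 12*y - 34, LT = x**2.
f_2 = -3*x + 3, LT = x.

S(f_1,f_2): lcm = x**2. S = 7/4*x + 3/2*y + 17/4.
  leading term x: subtract (-7/12)·f_2 from 7/4*x + 3/2*y + 17/4 → 3/2*y + 6
  leading term y: no divisor's leading term divides it; move 3/2*y to the remainder.
  leading term 1: no divisor's leading term divides it; move 6 to the remainder.
  remainder 3/2*y + 6 ≠ 0; add h_3 = 3/2*y + 6 to the basis.

S(f_1,h_3): leading monomials are coprime, so the S-polynomial reduces to 0 (Buchberger's first criterion).
S(f_2,h_3): leading monomials are coprime, so the S-polynomial reduces to 0 (Buchberger's first criterion).
Every S-polynomial of the final basis reduces to 0, so we have a Gröbner basis.
Inter-reduce: drop elements whose leading term is divisible by another's, tail-reduce, and make monic.
Reduced Gröbner basis: {x - 1, y + 4}.

A lex Gröbner basis eliminates variables successively. Here y + 4 depends only on y, with roots {-4}; lifting each root through the earlier basis elements recovers the full solutions.
  y = -4: the earlier basis element becomes x - 1 = 0, giving x = 1 — point (1, -4).

{(1, -4)}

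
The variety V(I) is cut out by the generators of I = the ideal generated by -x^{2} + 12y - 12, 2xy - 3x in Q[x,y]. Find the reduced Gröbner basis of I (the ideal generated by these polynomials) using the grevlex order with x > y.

G = {x^{2} - 12y + 12, xy - \tfrac{3}{2}x, y^{2} - \tfrac{5}{2}y + \tfrac{3}{2}}

Buchberger's algorithm terminates because the ascending chain of leading-term ideals stabilizes.

f_1 = -x^{2} + 12y - 12, LT = x^{2}.
f_2 = 2xy - 3x, LT = xy.

S(f_1,f_2): lcm = x^{2}y. S = \tfrac{3}{2}x^{2} - 12y^{2} + 12y.
  leading term x^{2}: subtract (-\tfrac{3}{2})·f_1 from \tfrac{3}{2}x^{2} - 12y^{2} + 12y → -12y^{2} + 30y - 18
  leading term y^{2}: no divisor's leading term divides it; move -12y^{2} to the remainder.
  leading term y: no divisor's leading term divides it; move 30y to the remainder.
  leading term 1: no divisor's leading term divides it; move -18 to the remainder.
  remainder -12y^{2} + 30y - 18 ≠ 0; add g_3 = -12y^{2} + 30y - 18 to the basis.

S(f_1,g_3): leading monomials are coprime, so the S-polynomial reduces to 0 (Buchberger's first criterion).
S(f_2,g_3): lcm = xy^{2}. S = xy - \tfrac{3}{2}x.
  leading term xy: subtract (\tfrac{1}{2})·f_2 from xy - \tfrac{3}{2}x → 0
  remainder 0.

Every S-polynomial of the final basis reduces to 0, so we have a Gröbner basis.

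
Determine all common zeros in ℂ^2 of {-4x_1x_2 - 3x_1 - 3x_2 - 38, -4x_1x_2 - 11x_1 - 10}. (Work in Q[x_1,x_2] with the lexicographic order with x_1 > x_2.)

Compute a lex Gröbner basis by Buchberger's algorithm.
f_1 = -4x_1x_2 - 3x_1 - 3x_2 - 38, LT = x_1x_2.
f_2 = -4x_1x_2 - 11x_1 - 10, LT = x_1x_2.

S(f_1,f_2): lcm = x_1x_2. S = -2x_1 + 3/4x_2 + 7.
  leading term x_1: no divisor's leading term divides it; move -2x_1 to the remainder.
  leading term x_2: no divisor's leading term divides it; move 3/4x_2 to the remainder.
  leading term 1: no divisor's leading term divides it; move 7 to the remainder.
  remainder -2x_1 + 3/4x_2 + 7 ≠ 0; add h_3 = -2x_1 + 3/4x_2 + 7 to the basis.

S(f_1,h_3): lcm = x_1x_2. S = 3/4x_1 + 3/8x_2^2 + 17/4x_2 + 19/2.
  leading term x_1: subtract (-3/8)·h_3 from 3/4x_1 + 3/8x_2^2 + 17/4x_2 + 19/2 → 3/8x_2^2 + 145/32x_2 + 97/8
  leading term x_2^2: no divisor's leading term divides it; move 3/8x_2^2 to the remainder.
  leading term x_2: no divisor's leading term divides it; move 145/32x_2 to the remainder.
  leading term 1: no divisor's leading term divides it; move 97/8 to the remainder.
  remainder 3/8x_2^2 + 145/32x_2 + 97/8 ≠ 0; add h_4 = 3/8x_2^2 + 145/32x_2 + 97/8 to the basis.

The other S-polynomials (S(f_2,h_3), S(f_1,h_4), S(f_2,h_4), S(h_3,h_4)) all reduce to 0 modulo the current basis, so we have a Gröbner basis.
Inter-reduce: drop elements whose leading term is divisible by another's, tail-reduce, and make monic.
Reduced Gröbner basis: {x_1 - 3/8x_2 - 7/2, x_2^2 + 145/12x_2 + 97/3}.

A lex Gröbner basis eliminates variables successively. Here x_2^2 + 145/12x_2 + 97/3 depends only on x_2, with roots {-97/12, -4}; lifting each root through the earlier basis elements recovers the full solutions.
  x_2 = -97/12: the earlier basis element becomes x_1 - 15/32 = 0, giving x_1 = 15/32 — point (15/32, -97/12).
  x_2 = -4: the earlier basis element becomes x_1 - 2 = 0, giving x_1 = 2 — point (2, -4).

{(15/32, -97/12), (2, -4)}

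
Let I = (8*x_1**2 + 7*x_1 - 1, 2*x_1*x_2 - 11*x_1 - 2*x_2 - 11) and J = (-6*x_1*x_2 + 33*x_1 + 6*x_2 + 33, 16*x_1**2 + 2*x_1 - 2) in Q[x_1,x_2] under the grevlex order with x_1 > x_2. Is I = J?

For a fixed monomial order, each ideal has a unique reduced Gröbner basis; comparing bases decides equality.
Buchberger on the first generating set:
f_1 = 8*x_1**2 + 7*x_1 - 1, LT = x_1**2.
f_2 = 2*x_1*x_2 - 11*x_1 - 2*x_2 - 11, LT = x_1*x_2.

S(f_1,f_2): lcm = x_1**2*x_2. S = 11/2*x_1**2 + 15/8*x_1*x_2 + 11/2*x_1 - 1/8*x_2.
  leading term x_1**2: subtract (11/16)·f_1 from 11/2*x_1**2 + 15/8*x_1*x_2 + 11/2*x_1 - 1/8*x_2 → 15/8*x_1*x_2 + 11/16*x_1 - 1/8*x_2 + 11/16
  leading term x_1*x_2: subtract (15/16)·f_2 from 15/8*x_1*x_2 + 11/16*x_1 - 1/8*x_2 + 11/16 → 11*x_1 + 7/4*x_2 + 11
  leading term x_1: no divisor's leading term divides it; move 11*x_1 to the remainder.
  leading term x_2: no divisor's leading term divides it; move 7/4*x_2 to the remainder.
  leading term 1: no divisor's leading term divides it; move 11 to the remainder.
  remainder 11*x_1 + 7/4*x_2 + 11 ≠ 0; add g_3 = 11*x_1 + 7/4*x_2 + 11 to the basis.

S(f_2,g_3): lcm = x_1*x_2. S = -7/44*x_2**2 - 11/2*x_1 - 2*x_2 - 11/2.
  leading term x_2**2: no divisor's leading term divides it; move -7/44*x_2**2 to the remainder.
  leading term x_1: subtract (-1/2)·g_3 from -11/2*x_1 - 2*x_2 - 11/2 → -9/8*x_2
  leading term x_2: no divisor's leading term divides it; move -9/8*x_2 to the remainder.
  remainder -7/44*x_2**2 - 9/8*x_2 ≠ 0; add g_4 = -7/44*x_2**2 - 9/8*x_2 to the basis.

The other S-polynomials (S(f_1,g_3), S(f_1,g_4), S(f_2,g_4), S(g_3,g_4)) all reduce to 0 modulo the current basis, so we have a Gröbner basis.
Inter-reduce: drop elements whose leading term is divisible by another's, tail-reduce, and make monic.
Reduced Gröbner basis: {x_2**2 + 99/14*x_2, x_1 + 7/44*x_2 + 1}.

Buchberger on the second generating set:
h_1 = -6*x_1*x_2 + 33*x_1 + 6*x_2 + 33, LT = x_1*x_2.
h_2 = 16*x_1**2 + 2*x_1 - 2, LT = x_1**2.

S(h_1,h_2): lcm = x_1**2*x_2. S = -11/2*x_1**2 - 9/8*x_1*x_2 - 11/2*x_1 + 1/8*x_2.
  leading term x_1**2: subtract (-11/32)·h_2 from -11/2*x_1**2 - 9/8*x_1*x_2 - 11/2*x_1 + 1/8*x_2 → -9/8*x_1*x_2 - 77/16*x_1 + 1/8*x_2 - 11/16
  leading term x_1*x_2: subtract (3/16)·h_1 from -9/8*x_1*x_2 - 77/16*x_1 + 1/8*x_2 - 11/16 → -11*x_1 - x_2 - 55/8
  leading term x_1: no divisor's leading term divides it; move -11*x_1 to the remainder.
  leading term x_2: no divisor's leading term divides it; move -x_2 to the remainder.
  leading term 1: no divisor's leading term divides it; move -55/8 to the remainder.
  remainder -11*x_1 - x_2 - 55/8 ≠ 0; add k_3 = -11*x_1 - x_2 - 55/8 to the basis.

S(h_1,k_3): lcm = x_1*x_2. S = -1/11*x_2**2 - 11/2*x_1 - 13/8*x_2 - 11/2.
  leading term x_2**2: no divisor's leading term divides it; move -1/11*x_2**2 to the remainder.
  leading term x_1: subtract (1/2)·k_3 from -11/2*x_1 - 13/8*x_2 - 11/2 → -9/8*x_2 - 33/16
  leading term x_2: no divisor's leading term divides it; move -9/8*x_2 to the remainder.
  leading term 1: no divisor's leading term divides it; move -33/16 to the remainder.
  remainder -1/11*x_2**2 - 9/8*x_2 - 33/16 ≠ 0; add k_4 = -1/11*x_2**2 - 9/8*x_2 - 33/16 to the basis.

The other S-polynomials (S(h_2,k_3), S(h_1,k_4), S(h_2,k_4), S(k_3,k_4)) all reduce to 0 modulo the current basis, so we have a Gröbner basis.
Inter-reduce: drop elements whose leading term is divisible by another's, tail-reduce, and make monic.
Reduced Gröbner basis: {x_2**2 + 99/8*x_2 + 363/16, x_1 + 1/11*x_2 + 5/8}.

These differ, so the ideals are not equal.

No, the ideals differ.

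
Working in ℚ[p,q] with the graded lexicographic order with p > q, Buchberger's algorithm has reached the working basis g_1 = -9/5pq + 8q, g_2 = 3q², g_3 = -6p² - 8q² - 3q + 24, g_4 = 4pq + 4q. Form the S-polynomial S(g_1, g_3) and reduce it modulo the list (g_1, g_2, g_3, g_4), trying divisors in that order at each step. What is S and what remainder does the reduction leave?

S(g_1, g_3) = -4/3q³ - 40/9pq - ½q² + 4q; remainder on division = -1276/81q.

lcm(LM(g_1), LM(g_3)) = p²q.
S = (lcm/LT(g_1))·g_1 − (lcm/LT(g_3))·g_3 = -4/3q³ - 40/9pq - ½q² + 4q.
Reduce S modulo (g_1, g_2, g_3, g_4) in that order:
  leading term q³: subtract (-4/9q)·g_2 from -4/3q³ - 40/9pq - ½q² + 4q → -40/9pq - ½q² + 4q
  leading term pq: subtract (200/81)·g_1 from -40/9pq - ½q² + 4q → -½q² - 1276/81q
  leading term q²: subtract (-⅙)·g_2 from -½q² - 1276/81q → -1276/81q
  leading term q: no divisor's leading term divides it; move -1276/81q to the remainder.
The remainder -1276/81q is nonzero, so it would be added as the next basis element.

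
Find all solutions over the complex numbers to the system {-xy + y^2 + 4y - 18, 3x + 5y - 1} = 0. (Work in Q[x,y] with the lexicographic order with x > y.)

{(143/24, -27/8), (-3, 2)}

Compute a lex Gröbner basis by Buchberger's algorithm.
f_1 = -xy + y^2 + 4y - 18, LT = xy.
f_2 = 3x + 5y - 1, LT = x.

S(f_1,f_2): lcm = xy. S = -8/3y^2 - 11/3y + 18.
  reduce S modulo (f_1, f_2):
  remainder -8/3y^2 - 11/3y + 18 ≠ 0; add h_3 = -8/3y^2 - 11/3y + 18 to the basis.

The other S-polynomials (S(f_1,h_3), S(f_2,h_3)) all reduce to 0 modulo the current basis, so we have a Gröbner basis.
Inter-reduce: drop elements whose leading term is divisible by another's, tail-reduce, and make monic.
Reduced Gröbner basis: {x + 5/3y - 1/3, y^2 + 11/8y - 27/4}.

Elimination: the polynomial y^2 + 11/8y - 27/4 lies in the elimination ideal for y, so y ∈ {-27/8, 2}. For each such y, the remaining basis elements (now univariate) give the rest of the solution.
  y = -27/8: the earlier basis element becomes x - 143/24 = 0, giving x = 143/24 — point (143/24, -27/8).
  y = 2: the earlier basis element becomes x + 3 = 0, giving x = -3 — point (-3, 2).
Zero-dimensionality of the ideal guarantees finitely many solutions over ℂ.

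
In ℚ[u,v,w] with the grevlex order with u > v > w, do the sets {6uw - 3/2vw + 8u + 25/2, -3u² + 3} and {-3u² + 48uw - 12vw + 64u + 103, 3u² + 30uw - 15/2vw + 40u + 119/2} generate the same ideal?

Yes, the ideals are equal.

Since reduced Gröbner bases are canonical representatives of ideals under a given ordering, it suffices to compute and compare them.
Buchberger on the first generating set:
f_1 = 6uw - 3/2vw + 8u + 25/2, LT = uw.
f_2 = -3u² + 3, LT = u².

S(f_1,f_2): lcm = u²w. S = -¼uvw + 4/3u² + 25/12u + w.
  leading term uvw: subtract (-1/24v)·f_1 from -¼uvw + 4/3u² + 25/12u + w → -1/16v²w + 4/3u² + ⅓uv + 25/12u + 25/48v + w
  leading term v²w: no divisor's leading term divides it; move -1/16v²w to the remainder.
  leading term u²: subtract (-4/9)·f_2 from 4/3u² + ⅓uv + 25/12u + 25/48v + w → ⅓uv + 25/12u + 25/48v + w + 4/3
  leading term uv: no divisor's leading term divides it; move ⅓uv to the remainder.
  leading term u: no divisor's leading term divides it; move 25/12u to the remainder.
  leading term v: no divisor's leading term divides it; move 25/48v to the remainder.
  leading term w: no divisor's leading term divides it; move w to the remainder.
  leading term 1: no divisor's leading term divides it; move 4/3 to the remainder.
  remainder -1/16v²w + ⅓uv + 25/12u + 25/48v + w + 4/3 ≠ 0; add g_3 = -1/16v²w + ⅓uv + 25/12u + 25/48v + w + 4/3 to the basis.

The other S-polynomials (S(f_1,g_3), S(f_2,g_3)) all reduce to 0 modulo the current basis, so we have a Gröbner basis.
Inter-reduce: drop elements whose leading term is divisible by another's, tail-reduce, and make monic.
Reduced Gröbner basis: {v²w - 16/3uv - 100/3u - 25/3v - 16w - 64/3, u² - 1, uw - ¼vw + 4/3u + 25/12}.

Buchberger on the second generating set:
h_1 = -3u² + 48uw - 12vw + 64u + 103, LT = u².
h_2 = 3u² + 30uw - 15/2vw + 40u + 119/2, LT = u².

S(h_1,h_2): lcm = u². S = -26uw + 13/2vw - 104/3u - 325/6.
  leading term uw: no divisor's leading term divides it; move -26uw to the remainder.
  leading term vw: no divisor's leading term divides it; move 13/2vw to the remainder.
  leading term u: no divisor's leading term divides it; move -104/3u to the remainder.
  leading term 1: no divisor's leading term divides it; move -325/6 to the remainder.
  remainder -26uw + 13/2vw - 104/3u - 325/6 ≠ 0; add k_3 = -26uw + 13/2vw - 104/3u - 325/6 to the basis.

S(h_1,k_3): lcm = u²w. S = ¼uvw - 16uw² + 4vw² - 4/3u² - 64/3uw - 25/12u - 103/3w.
  leading term uvw: subtract (-1/104v)·k_3 from ¼uvw - 16uw² + 4vw² - 4/3u² - 64/3uw - 25/12u - 103/3w → 1/16v²w - 16uw² + 4vw² - 4/3u² - ⅓uv - 64/3uw - 25/12u - 25/48v - 103/3w
  leading term v²w: no divisor's leading term divides it; move 1/16v²w to the remainder.
  leading term uw²: subtract (8/13w)·k_3 from -16uw² + 4vw² - 4/3u² - ⅓uv - 64/3uw - 25/12u - 25/48v - 103/3w → -4/3u² - ⅓uv - 25/12u - 25/48v - w
  leading term u²: subtract (4/9)·h_1 from -4/3u² - ⅓uv - 25/12u - 25/48v - w → -⅓uv - 64/3uw + 16/3vw - 1099/36u - 25/48v - w - 412/9
  leading term uv: no divisor's leading term divides it; move -⅓uv to the remainder.
  leading term uw: subtract (32/39)·k_3 from -64/3uw + 16/3vw - 1099/36u - 25/48v - w - 412/9 → -25/12u - 25/48v - w - 4/3
  leading term u: no divisor's leading term divides it; move -25/12u to the remainder.
  leading term v: no divisor's leading term divides it; move -25/48v to the remainder.
  leading term w: no divisor's leading term divides it; move -w to the remainder.
  leading term 1: no divisor's leading term divides it; move -4/3 to the remainder.
  remainder 1/16v²w - ⅓uv - 25/12u - 25/48v - w - 4/3 ≠ 0; add k_4 = 1/16v²w - ⅓uv - 25/12u - 25/48v - w - 4/3 to the basis.

The other S-polynomials (S(h_2,k_3), S(h_1,k_4), S(h_2,k_4), S(k_3,k_4)) all reduce to 0 modulo the current basis, so we have a Gröbner basis.
Inter-reduce: drop elements whose leading term is divisible by another's, tail-reduce, and make monic.
Reduced Gröbner basis: {v²w - 16/3uv - 100/3u - 25/3v - 16w - 64/3, u² - 1, uw - ¼vw + 4/3u + 25/12}.

The two bases agree; hence the ideals are identical.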